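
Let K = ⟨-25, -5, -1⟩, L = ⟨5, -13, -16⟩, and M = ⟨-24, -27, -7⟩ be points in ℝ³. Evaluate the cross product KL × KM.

(-282, 165, -652)

KL = (30, -8, -15)
KM = (1, -22, -6)
i: (-8)·(-6) - (-15)·(-22) = 48 - 330 = -282
j: (-15)·1 - 30·(-6) = -15 - (-180) = 165
k: 30·(-22) - (-8)·1 = -660 - (-8) = -652
KL × KM = (-282, 165, -652)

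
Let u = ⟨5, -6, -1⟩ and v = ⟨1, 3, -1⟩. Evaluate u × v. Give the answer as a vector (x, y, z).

(9, 4, 21)

i: (-6)·(-1) - (-1)·3 = 6 - (-3) = 9
j: (-1)·1 - 5·(-1) = -1 - (-5) = 4
k: 5·3 - (-6)·1 = 15 - (-6) = 21
u × v = (9, 4, 21)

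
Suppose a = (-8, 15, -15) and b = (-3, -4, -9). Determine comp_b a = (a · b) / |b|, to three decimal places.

9.616

a · b = (-8)·(-3) + 15·(-4) + (-15)·(-9) = 24 - 60 + 135 = 99
|b| = √(9 + 16 + 81) = √106 ≈ 10.2956
comp_b a = 99 / √106 ≈ 9.616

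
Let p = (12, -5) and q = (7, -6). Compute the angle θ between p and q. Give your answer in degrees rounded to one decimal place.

18.0

p · q = 12·7 + (-5)·(-6) = 84 + 30 = 114
|p|² = 144 + 25 = 169,  |p| = √169 ≈ 13.000000
|q|² = 49 + 36 = 85,  |q| = √85 ≈ 9.219544
cos θ = 114 / (13.000000 · 9.219544) ≈ 0.95116
θ = arccos(0.95116) ≈ 18.0°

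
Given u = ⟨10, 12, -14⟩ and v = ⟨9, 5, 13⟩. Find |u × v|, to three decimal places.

346.376

i: 12·13 - (-14)·5 = 156 - (-70) = 226
j: (-14)·9 - 10·13 = -126 - 130 = -256
k: 10·5 - 12·9 = 50 - 108 = -58
u × v = (226, -256, -58)
|u × v| = √(226² + (-256)² + (-58)²) = √119976 ≈ 346.3755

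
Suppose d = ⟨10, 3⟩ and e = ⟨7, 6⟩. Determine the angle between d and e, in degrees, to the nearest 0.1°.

d · e = 10·7 + 3·6 = 70 + 18 = 88
|d|² = 100 + 9 = 109,  |d| = √109 ≈ 10.440307
|e|² = 49 + 36 = 85,  |e| = √85 ≈ 9.219544
cos θ = 88 / (10.440307 · 9.219544) ≈ 0.91424
θ = arccos(0.91424) ≈ 23.9°

23.9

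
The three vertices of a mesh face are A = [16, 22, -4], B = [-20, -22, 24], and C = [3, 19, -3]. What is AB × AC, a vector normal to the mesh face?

AB = (-36, -44, 28)
AC = (-13, -3, 1)
i: (-44)·1 - 28·(-3) = -44 - (-84) = 40
j: 28·(-13) - (-36)·1 = -364 - (-36) = -328
k: (-36)·(-3) - (-44)·(-13) = 108 - 572 = -464
AB × AC = (40, -328, -464)

(40, -328, -464)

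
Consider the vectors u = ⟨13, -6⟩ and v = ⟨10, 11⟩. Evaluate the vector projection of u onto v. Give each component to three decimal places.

u · v = 13·10 + (-6)·11 = 130 - 66 = 64
|v|² = 100 + 121 = 221
proj_v u = (64/221) · (10, 11) ≈ (2.896, 3.186)

(2.896, 3.186)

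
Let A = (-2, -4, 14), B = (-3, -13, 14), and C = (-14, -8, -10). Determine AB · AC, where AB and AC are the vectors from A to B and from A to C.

AB = B − A = (-1, -9, 0)
AC = C − A = (-12, -4, -24)
AB · AC = (-1)·(-12) + (-9)·(-4) + 0·(-24) = 12 + 36 + 0 = 48

48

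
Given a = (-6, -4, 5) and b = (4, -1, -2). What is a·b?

a · b = (-6)·4 + (-4)·(-1) + 5·(-2) = -24 + 4 - 10 = -30

-30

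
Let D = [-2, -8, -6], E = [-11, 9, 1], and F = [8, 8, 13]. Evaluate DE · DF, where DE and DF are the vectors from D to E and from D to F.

315

DE = E − D = (-9, 17, 7)
DF = F − D = (10, 16, 19)
DE · DF = (-9)·10 + 17·16 + 7·19 = -90 + 272 + 133 = 315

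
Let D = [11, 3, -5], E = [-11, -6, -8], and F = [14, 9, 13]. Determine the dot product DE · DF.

-174

DE = E − D = (-22, -9, -3)
DF = F − D = (3, 6, 18)
DE · DF = (-22)·3 + (-9)·6 + (-3)·18 = -66 - 54 - 54 = -174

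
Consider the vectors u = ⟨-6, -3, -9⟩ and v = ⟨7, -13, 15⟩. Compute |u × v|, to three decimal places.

i: (-3)·15 - (-9)·(-13) = -45 - 117 = -162
j: (-9)·7 - (-6)·15 = -63 - (-90) = 27
k: (-6)·(-13) - (-3)·7 = 78 - (-21) = 99
u × v = (-162, 27, 99)
|u × v| = √((-162)² + 27² + 99²) = √36774 ≈ 191.7655

191.765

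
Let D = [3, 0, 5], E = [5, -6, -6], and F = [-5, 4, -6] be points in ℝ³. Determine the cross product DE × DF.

(110, 110, -40)

DE = (2, -6, -11)
DF = (-8, 4, -11)
i: (-6)·(-11) - (-11)·4 = 66 - (-44) = 110
j: (-11)·(-8) - 2·(-11) = 88 - (-22) = 110
k: 2·4 - (-6)·(-8) = 8 - 48 = -40
DE × DF = (110, 110, -40)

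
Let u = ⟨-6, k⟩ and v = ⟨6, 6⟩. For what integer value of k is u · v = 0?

u · v = (-6)·6 + k·6 = -36 + 6k
Set equal to 0: 6k = 36, so k = 6.

6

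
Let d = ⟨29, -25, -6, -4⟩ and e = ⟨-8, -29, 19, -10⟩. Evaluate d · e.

419

d · e = 29·(-8) + (-25)·(-29) + (-6)·19 + (-4)·(-10) = -232 + 725 - 114 + 40 = 419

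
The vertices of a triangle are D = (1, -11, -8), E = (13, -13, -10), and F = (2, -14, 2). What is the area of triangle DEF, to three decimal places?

DE = (12, -2, -2),  DF = (1, -3, 10)
i: (-2)·10 - (-2)·(-3) = -20 - 6 = -26
j: (-2)·1 - 12·10 = -2 - 120 = -122
k: 12·(-3) - (-2)·1 = -36 - (-2) = -34
DE × DF = (-26, -122, -34)
|DE × DF| = √16716 ≈ 129.2904
area = ½ · 129.2904 ≈ 64.645

64.645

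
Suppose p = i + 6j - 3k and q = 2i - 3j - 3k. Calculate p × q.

i: 6·(-3) - (-3)·(-3) = -18 - 9 = -27
j: (-3)·2 - 1·(-3) = -6 - (-3) = -3
k: 1·(-3) - 6·2 = -3 - 12 = -15
p × q = (-27, -3, -15)

(-27, -3, -15)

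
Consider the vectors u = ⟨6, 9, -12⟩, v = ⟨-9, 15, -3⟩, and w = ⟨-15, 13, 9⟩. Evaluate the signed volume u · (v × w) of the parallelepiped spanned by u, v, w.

882

v × w:
i: 15·9 - (-3)·13 = 135 - (-39) = 174
j: (-3)·(-15) - (-9)·9 = 45 - (-81) = 126
k: (-9)·13 - 15·(-15) = -117 - (-225) = 108
v × w = (174, 126, 108)
u · (v × w) = 6·174 + 9·126 + (-12)·108 = 1044 + 1134 - 1296 = 882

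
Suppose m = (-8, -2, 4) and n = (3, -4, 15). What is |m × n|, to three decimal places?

i: (-2)·15 - 4·(-4) = -30 - (-16) = -14
j: 4·3 - (-8)·15 = 12 - (-120) = 132
k: (-8)·(-4) - (-2)·3 = 32 - (-6) = 38
m × n = (-14, 132, 38)
|m × n| = √((-14)² + 132² + 38²) = √19064 ≈ 138.0724

138.072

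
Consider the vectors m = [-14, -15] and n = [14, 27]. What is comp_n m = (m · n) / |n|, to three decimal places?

-19.761

m · n = (-14)·14 + (-15)·27 = -196 - 405 = -601
|n| = √(196 + 729) = √925 ≈ 30.4138
comp_n m = -601 / √925 ≈ -19.761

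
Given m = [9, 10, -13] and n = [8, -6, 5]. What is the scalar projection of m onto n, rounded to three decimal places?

-4.740

m · n = 9·8 + 10·(-6) + (-13)·5 = 72 - 60 - 65 = -53
|n| = √(64 + 36 + 25) = √125 ≈ 11.1803
comp_n m = -53 / √125 ≈ -4.740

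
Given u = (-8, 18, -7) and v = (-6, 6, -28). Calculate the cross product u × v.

(-462, -182, 60)

i: 18·(-28) - (-7)·6 = -504 - (-42) = -462
j: (-7)·(-6) - (-8)·(-28) = 42 - 224 = -182
k: (-8)·6 - 18·(-6) = -48 - (-108) = 60
u × v = (-462, -182, 60)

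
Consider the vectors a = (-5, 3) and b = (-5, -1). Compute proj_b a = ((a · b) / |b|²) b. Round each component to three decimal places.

a · b = (-5)·(-5) + 3·(-1) = 25 - 3 = 22
|b|² = 25 + 1 = 26
proj_b a = (22/26) · (-5, -1) ≈ (-4.231, -0.846)

(-4.231, -0.846)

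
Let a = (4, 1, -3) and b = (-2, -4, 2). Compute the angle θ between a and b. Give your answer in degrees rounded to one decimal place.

136.1

a · b = 4·(-2) + 1·(-4) + (-3)·2 = -8 - 4 - 6 = -18
|a|² = 16 + 1 + 9 = 26,  |a| = √26 ≈ 5.099020
|b|² = 4 + 16 + 4 = 24,  |b| = √24 ≈ 4.898979
cos θ = -18 / (5.099020 · 4.898979) ≈ -0.72058
θ = arccos(-0.72058) ≈ 136.1°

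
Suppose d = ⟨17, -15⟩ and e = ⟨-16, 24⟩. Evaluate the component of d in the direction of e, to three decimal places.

-21.911

d · e = 17·(-16) + (-15)·24 = -272 - 360 = -632
|e| = √(256 + 576) = √832 ≈ 28.8444
comp_e d = -632 / √832 ≈ -21.911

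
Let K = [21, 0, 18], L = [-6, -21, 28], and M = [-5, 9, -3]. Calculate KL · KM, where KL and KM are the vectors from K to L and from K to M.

KL = L − K = (-27, -21, 10)
KM = M − K = (-26, 9, -21)
KL · KM = (-27)·(-26) + (-21)·9 + 10·(-21) = 702 - 189 - 210 = 303

303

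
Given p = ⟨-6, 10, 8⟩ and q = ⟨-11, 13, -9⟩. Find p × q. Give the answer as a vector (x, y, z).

(-194, -142, 32)

i: 10·(-9) - 8·13 = -90 - 104 = -194
j: 8·(-11) - (-6)·(-9) = -88 - 54 = -142
k: (-6)·13 - 10·(-11) = -78 - (-110) = 32
p × q = (-194, -142, 32)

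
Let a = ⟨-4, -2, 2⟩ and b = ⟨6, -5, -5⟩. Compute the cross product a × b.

i: (-2)·(-5) - 2·(-5) = 10 - (-10) = 20
j: 2·6 - (-4)·(-5) = 12 - 20 = -8
k: (-4)·(-5) - (-2)·6 = 20 - (-12) = 32
a × b = (20, -8, 32)

(20, -8, 32)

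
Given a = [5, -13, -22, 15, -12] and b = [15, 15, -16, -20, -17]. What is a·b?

a · b = 5·15 + (-13)·15 + (-22)·(-16) + 15·(-20) + (-12)·(-17) = 75 - 195 + 352 - 300 + 204 = 136

136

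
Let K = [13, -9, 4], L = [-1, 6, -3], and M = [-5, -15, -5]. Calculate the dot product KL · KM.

KL = L − K = (-14, 15, -7)
KM = M − K = (-18, -6, -9)
KL · KM = (-14)·(-18) + 15·(-6) + (-7)·(-9) = 252 - 90 + 63 = 225

225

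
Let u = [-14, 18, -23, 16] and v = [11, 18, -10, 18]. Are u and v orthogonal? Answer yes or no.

no

u · v = (-14)·11 + 18·18 + (-23)·(-10) + 16·18 = -154 + 324 + 230 + 288 = 688
Nonzero, so the vectors are not orthogonal.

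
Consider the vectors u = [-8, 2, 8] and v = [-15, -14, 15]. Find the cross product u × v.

(142, 0, 142)

i: 2·15 - 8·(-14) = 30 - (-112) = 142
j: 8·(-15) - (-8)·15 = -120 - (-120) = 0
k: (-8)·(-14) - 2·(-15) = 112 - (-30) = 142
u × v = (142, 0, 142)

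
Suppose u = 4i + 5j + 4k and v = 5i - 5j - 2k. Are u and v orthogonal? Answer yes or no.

u · v = 4·5 + 5·(-5) + 4·(-2) = 20 - 25 - 8 = -13
Nonzero, so the vectors are not orthogonal.

no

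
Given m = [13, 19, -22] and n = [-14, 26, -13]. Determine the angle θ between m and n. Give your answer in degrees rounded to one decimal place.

m · n = 13·(-14) + 19·26 + (-22)·(-13) = -182 + 494 + 286 = 598
|m|² = 169 + 361 + 484 = 1014,  |m| = √1014 ≈ 31.843367
|n|² = 196 + 676 + 169 = 1041,  |n| = √1041 ≈ 32.264532
cos θ = 598 / (31.843367 · 32.264532) ≈ 0.58205
θ = arccos(0.58205) ≈ 54.4°

54.4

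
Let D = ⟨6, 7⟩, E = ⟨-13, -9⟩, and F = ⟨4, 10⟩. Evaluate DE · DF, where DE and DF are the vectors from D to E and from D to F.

-10

DE = E − D = (-19, -16)
DF = F − D = (-2, 3)
DE · DF = (-19)·(-2) + (-16)·3 = 38 - 48 = -10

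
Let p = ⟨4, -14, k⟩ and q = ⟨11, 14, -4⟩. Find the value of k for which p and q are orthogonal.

-38

p · q = 4·11 + (-14)·14 + k·(-4) = -152 - 4k
Set equal to 0: -4k = 152, so k = -38.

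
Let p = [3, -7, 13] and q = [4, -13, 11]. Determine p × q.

(92, 19, -11)

i: (-7)·11 - 13·(-13) = -77 - (-169) = 92
j: 13·4 - 3·11 = 52 - 33 = 19
k: 3·(-13) - (-7)·4 = -39 - (-28) = -11
p × q = (92, 19, -11)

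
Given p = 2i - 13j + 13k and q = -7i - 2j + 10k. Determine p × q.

i: (-13)·10 - 13·(-2) = -130 - (-26) = -104
j: 13·(-7) - 2·10 = -91 - 20 = -111
k: 2·(-2) - (-13)·(-7) = -4 - 91 = -95
p × q = (-104, -111, -95)

(-104, -111, -95)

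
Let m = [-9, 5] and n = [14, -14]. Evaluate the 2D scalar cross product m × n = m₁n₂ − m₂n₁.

(-9)·(-14) - 5·14 = 126 - 70 = 56

56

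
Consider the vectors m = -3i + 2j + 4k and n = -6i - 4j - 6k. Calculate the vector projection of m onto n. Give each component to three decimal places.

m · n = (-3)·(-6) + 2·(-4) + 4·(-6) = 18 - 8 - 24 = -14
|n|² = 36 + 16 + 36 = 88
proj_n m = (-14/88) · (-6, -4, -6) ≈ (0.955, 0.636, 0.955)

(0.955, 0.636, 0.955)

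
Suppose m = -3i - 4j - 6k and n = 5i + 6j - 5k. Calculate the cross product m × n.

i: (-4)·(-5) - (-6)·6 = 20 - (-36) = 56
j: (-6)·5 - (-3)·(-5) = -30 - 15 = -45
k: (-3)·6 - (-4)·5 = -18 - (-20) = 2
m × n = (56, -45, 2)

(56, -45, 2)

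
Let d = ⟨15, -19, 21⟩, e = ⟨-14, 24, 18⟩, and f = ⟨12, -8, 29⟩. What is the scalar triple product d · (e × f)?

e × f:
i: 24·29 - 18·(-8) = 696 - (-144) = 840
j: 18·12 - (-14)·29 = 216 - (-406) = 622
k: (-14)·(-8) - 24·12 = 112 - 288 = -176
e × f = (840, 622, -176)
d · (e × f) = 15·840 + (-19)·622 + 21·(-176) = 12600 - 11818 - 3696 = -2914

-2914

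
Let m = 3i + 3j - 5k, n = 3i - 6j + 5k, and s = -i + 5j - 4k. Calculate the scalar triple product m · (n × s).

n × s:
i: (-6)·(-4) - 5·5 = 24 - 25 = -1
j: 5·(-1) - 3·(-4) = -5 - (-12) = 7
k: 3·5 - (-6)·(-1) = 15 - 6 = 9
n × s = (-1, 7, 9)
m · (n × s) = 3·(-1) + 3·7 + (-5)·9 = -3 + 21 - 45 = -27

-27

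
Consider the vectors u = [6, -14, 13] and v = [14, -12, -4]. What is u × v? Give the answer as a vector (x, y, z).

(212, 206, 124)

i: (-14)·(-4) - 13·(-12) = 56 - (-156) = 212
j: 13·14 - 6·(-4) = 182 - (-24) = 206
k: 6·(-12) - (-14)·14 = -72 - (-196) = 124
u × v = (212, 206, 124)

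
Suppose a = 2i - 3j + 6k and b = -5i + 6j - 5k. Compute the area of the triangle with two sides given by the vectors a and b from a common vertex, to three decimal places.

i: (-3)·(-5) - 6·6 = 15 - 36 = -21
j: 6·(-5) - 2·(-5) = -30 - (-10) = -20
k: 2·6 - (-3)·(-5) = 12 - 15 = -3
a × b = (-21, -20, -3)
|a × b| = √((-21)² + (-20)² + (-3)²) = √850 ≈ 29.1548
area = ½ · 29.1548 ≈ 14.577

14.577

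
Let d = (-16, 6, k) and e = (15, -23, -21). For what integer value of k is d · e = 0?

-18

d · e = (-16)·15 + 6·(-23) + k·(-21) = -378 - 21k
Set equal to 0: -21k = 378, so k = -18.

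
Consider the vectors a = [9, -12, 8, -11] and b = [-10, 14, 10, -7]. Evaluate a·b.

-101

a · b = 9·(-10) + (-12)·14 + 8·10 + (-11)·(-7) = -90 - 168 + 80 + 77 = -101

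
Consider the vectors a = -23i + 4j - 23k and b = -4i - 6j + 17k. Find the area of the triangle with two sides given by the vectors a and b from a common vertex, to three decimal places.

i: 4·17 - (-23)·(-6) = 68 - 138 = -70
j: (-23)·(-4) - (-23)·17 = 92 - (-391) = 483
k: (-23)·(-6) - 4·(-4) = 138 - (-16) = 154
a × b = (-70, 483, 154)
|a × b| = √((-70)² + 483² + 154²) = √261905 ≈ 511.7665
area = ½ · 511.7665 ≈ 255.883

255.883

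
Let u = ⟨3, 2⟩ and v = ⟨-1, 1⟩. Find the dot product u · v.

u · v = 3·(-1) + 2·1 = -3 + 2 = -1

-1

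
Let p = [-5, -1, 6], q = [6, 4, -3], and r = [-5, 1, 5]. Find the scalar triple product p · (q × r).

56

q × r:
i: 4·5 - (-3)·1 = 20 - (-3) = 23
j: (-3)·(-5) - 6·5 = 15 - 30 = -15
k: 6·1 - 4·(-5) = 6 - (-20) = 26
q × r = (23, -15, 26)
p · (q × r) = (-5)·23 + (-1)·(-15) + 6·26 = -115 + 15 + 156 = 56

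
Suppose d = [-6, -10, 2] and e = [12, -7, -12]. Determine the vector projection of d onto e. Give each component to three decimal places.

d · e = (-6)·12 + (-10)·(-7) + 2·(-12) = -72 + 70 - 24 = -26
|e|² = 144 + 49 + 144 = 337
proj_e d = (-26/337) · (12, -7, -12) ≈ (-0.926, 0.540, 0.926)

(-0.926, 0.540, 0.926)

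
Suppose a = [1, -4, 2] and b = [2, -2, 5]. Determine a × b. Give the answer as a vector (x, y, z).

(-16, -1, 6)

i: (-4)·5 - 2·(-2) = -20 - (-4) = -16
j: 2·2 - 1·5 = 4 - 5 = -1
k: 1·(-2) - (-4)·2 = -2 - (-8) = 6
a × b = (-16, -1, 6)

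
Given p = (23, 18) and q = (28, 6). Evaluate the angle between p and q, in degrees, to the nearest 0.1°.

p · q = 23·28 + 18·6 = 644 + 108 = 752
|p|² = 529 + 324 = 853,  |p| = √853 ≈ 29.206164
|q|² = 784 + 36 = 820,  |q| = √820 ≈ 28.635642
cos θ = 752 / (29.206164 · 28.635642) ≈ 0.89916
θ = arccos(0.89916) ≈ 26.0°

26.0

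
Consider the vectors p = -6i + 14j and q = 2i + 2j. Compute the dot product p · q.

p · q = (-6)·2 + 14·2 = -12 + 28 = 16

16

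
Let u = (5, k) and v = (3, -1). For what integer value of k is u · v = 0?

u · v = 5·3 + k·(-1) = 15 - 1k
Set equal to 0: -1k = -15, so k = 15.

15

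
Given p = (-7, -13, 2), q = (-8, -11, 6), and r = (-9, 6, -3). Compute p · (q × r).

q × r:
i: (-11)·(-3) - 6·6 = 33 - 36 = -3
j: 6·(-9) - (-8)·(-3) = -54 - 24 = -78
k: (-8)·6 - (-11)·(-9) = -48 - 99 = -147
q × r = (-3, -78, -147)
p · (q × r) = (-7)·(-3) + (-13)·(-78) + 2·(-147) = 21 + 1014 - 294 = 741

741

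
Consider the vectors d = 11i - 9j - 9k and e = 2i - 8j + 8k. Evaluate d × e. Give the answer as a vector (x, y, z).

(-144, -106, -70)

i: (-9)·8 - (-9)·(-8) = -72 - 72 = -144
j: (-9)·2 - 11·8 = -18 - 88 = -106
k: 11·(-8) - (-9)·2 = -88 - (-18) = -70
d × e = (-144, -106, -70)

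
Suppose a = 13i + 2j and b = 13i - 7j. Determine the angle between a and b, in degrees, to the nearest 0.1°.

37.0

a · b = 13·13 + 2·(-7) = 169 - 14 = 155
|a|² = 169 + 4 = 173,  |a| = √173 ≈ 13.152946
|b|² = 169 + 49 = 218,  |b| = √218 ≈ 14.764823
cos θ = 155 / (13.152946 · 14.764823) ≈ 0.79814
θ = arccos(0.79814) ≈ 37.0°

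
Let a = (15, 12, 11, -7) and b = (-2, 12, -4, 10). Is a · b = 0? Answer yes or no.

yes

a · b = 15·(-2) + 12·12 + 11·(-4) + (-7)·10 = -30 + 144 - 44 - 70 = 0
Zero, so the vectors are orthogonal.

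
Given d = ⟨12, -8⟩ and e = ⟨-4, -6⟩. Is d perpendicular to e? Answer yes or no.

d · e = 12·(-4) + (-8)·(-6) = -48 + 48 = 0
Zero, so the vectors are orthogonal.

yes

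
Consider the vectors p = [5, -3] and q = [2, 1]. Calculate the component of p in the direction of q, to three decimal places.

3.130

p · q = 5·2 + (-3)·1 = 10 - 3 = 7
|q| = √(4 + 1) = √5 ≈ 2.2361
comp_q p = 7 / √5 ≈ 3.130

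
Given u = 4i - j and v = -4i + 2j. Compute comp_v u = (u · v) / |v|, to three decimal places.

u · v = 4·(-4) + (-1)·2 = -16 - 2 = -18
|v| = √(16 + 4) = √20 ≈ 4.4721
comp_v u = -18 / √20 ≈ -4.025

-4.025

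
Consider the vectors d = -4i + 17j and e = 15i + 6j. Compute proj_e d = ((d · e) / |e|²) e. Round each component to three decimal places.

d · e = (-4)·15 + 17·6 = -60 + 102 = 42
|e|² = 225 + 36 = 261
proj_e d = (42/261) · (15, 6) ≈ (2.414, 0.966)

(2.414, 0.966)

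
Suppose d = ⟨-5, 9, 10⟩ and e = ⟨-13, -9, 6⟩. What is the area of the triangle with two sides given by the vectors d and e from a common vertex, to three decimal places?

i: 9·6 - 10·(-9) = 54 - (-90) = 144
j: 10·(-13) - (-5)·6 = -130 - (-30) = -100
k: (-5)·(-9) - 9·(-13) = 45 - (-117) = 162
d × e = (144, -100, 162)
|d × e| = √(144² + (-100)² + 162²) = √56980 ≈ 238.7048
area = ½ · 238.7048 ≈ 119.352

119.352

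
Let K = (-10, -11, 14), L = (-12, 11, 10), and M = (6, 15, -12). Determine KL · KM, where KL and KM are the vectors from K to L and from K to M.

KL = L − K = (-2, 22, -4)
KM = M − K = (16, 26, -26)
KL · KM = (-2)·16 + 22·26 + (-4)·(-26) = -32 + 572 + 104 = 644

644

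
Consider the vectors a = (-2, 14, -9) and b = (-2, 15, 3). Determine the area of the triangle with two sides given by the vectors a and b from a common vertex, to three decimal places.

89.315

i: 14·3 - (-9)·15 = 42 - (-135) = 177
j: (-9)·(-2) - (-2)·3 = 18 - (-6) = 24
k: (-2)·15 - 14·(-2) = -30 - (-28) = -2
a × b = (177, 24, -2)
|a × b| = √(177² + 24² + (-2)²) = √31909 ≈ 178.6309
area = ½ · 178.6309 ≈ 89.315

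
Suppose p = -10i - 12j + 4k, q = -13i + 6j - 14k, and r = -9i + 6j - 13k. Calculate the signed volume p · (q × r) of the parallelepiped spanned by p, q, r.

360

q × r:
i: 6·(-13) - (-14)·6 = -78 - (-84) = 6
j: (-14)·(-9) - (-13)·(-13) = 126 - 169 = -43
k: (-13)·6 - 6·(-9) = -78 - (-54) = -24
q × r = (6, -43, -24)
p · (q × r) = (-10)·6 + (-12)·(-43) + 4·(-24) = -60 + 516 - 96 = 360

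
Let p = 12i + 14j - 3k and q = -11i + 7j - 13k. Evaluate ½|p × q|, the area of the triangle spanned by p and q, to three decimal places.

i: 14·(-13) - (-3)·7 = -182 - (-21) = -161
j: (-3)·(-11) - 12·(-13) = 33 - (-156) = 189
k: 12·7 - 14·(-11) = 84 - (-154) = 238
p × q = (-161, 189, 238)
|p × q| = √((-161)² + 189² + 238²) = √118286 ≈ 343.9273
area = ½ · 343.9273 ≈ 171.964

171.964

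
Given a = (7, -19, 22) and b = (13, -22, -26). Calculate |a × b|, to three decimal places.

1088.190

i: (-19)·(-26) - 22·(-22) = 494 - (-484) = 978
j: 22·13 - 7·(-26) = 286 - (-182) = 468
k: 7·(-22) - (-19)·13 = -154 - (-247) = 93
a × b = (978, 468, 93)
|a × b| = √(978² + 468² + 93²) = √1184157 ≈ 1088.1898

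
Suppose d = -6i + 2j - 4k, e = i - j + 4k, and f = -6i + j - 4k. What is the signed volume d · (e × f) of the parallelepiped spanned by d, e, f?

-20

e × f:
i: (-1)·(-4) - 4·1 = 4 - 4 = 0
j: 4·(-6) - 1·(-4) = -24 - (-4) = -20
k: 1·1 - (-1)·(-6) = 1 - 6 = -5
e × f = (0, -20, -5)
d · (e × f) = (-6)·0 + 2·(-20) + (-4)·(-5) = 0 - 40 + 20 = -20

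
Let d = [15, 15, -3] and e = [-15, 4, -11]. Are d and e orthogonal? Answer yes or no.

no

d · e = 15·(-15) + 15·4 + (-3)·(-11) = -225 + 60 + 33 = -132
Nonzero, so the vectors are not orthogonal.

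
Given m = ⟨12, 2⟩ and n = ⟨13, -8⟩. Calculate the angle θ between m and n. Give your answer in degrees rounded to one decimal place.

41.1

m · n = 12·13 + 2·(-8) = 156 - 16 = 140
|m|² = 144 + 4 = 148,  |m| = √148 ≈ 12.165525
|n|² = 169 + 64 = 233,  |n| = √233 ≈ 15.264338
cos θ = 140 / (12.165525 · 15.264338) ≈ 0.75391
θ = arccos(0.75391) ≈ 41.1°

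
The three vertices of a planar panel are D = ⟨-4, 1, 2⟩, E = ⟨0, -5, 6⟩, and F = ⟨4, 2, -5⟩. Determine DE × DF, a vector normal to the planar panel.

DE = (4, -6, 4)
DF = (8, 1, -7)
i: (-6)·(-7) - 4·1 = 42 - 4 = 38
j: 4·8 - 4·(-7) = 32 - (-28) = 60
k: 4·1 - (-6)·8 = 4 - (-48) = 52
DE × DF = (38, 60, 52)

(38, 60, 52)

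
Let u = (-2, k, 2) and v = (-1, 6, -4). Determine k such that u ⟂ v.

u · v = (-2)·(-1) + k·6 + 2·(-4) = -6 + 6k
Set equal to 0: 6k = 6, so k = 1.

1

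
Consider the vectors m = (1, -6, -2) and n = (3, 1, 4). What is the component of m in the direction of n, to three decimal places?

m · n = 1·3 + (-6)·1 + (-2)·4 = 3 - 6 - 8 = -11
|n| = √(9 + 1 + 16) = √26 ≈ 5.0990
comp_n m = -11 / √26 ≈ -2.157

-2.157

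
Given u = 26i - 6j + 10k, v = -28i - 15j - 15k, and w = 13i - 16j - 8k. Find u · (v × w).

v × w:
i: (-15)·(-8) - (-15)·(-16) = 120 - 240 = -120
j: (-15)·13 - (-28)·(-8) = -195 - 224 = -419
k: (-28)·(-16) - (-15)·13 = 448 - (-195) = 643
v × w = (-120, -419, 643)
u · (v × w) = 26·(-120) + (-6)·(-419) + 10·643 = -3120 + 2514 + 6430 = 5824

5824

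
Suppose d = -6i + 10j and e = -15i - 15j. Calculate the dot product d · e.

d · e = (-6)·(-15) + 10·(-15) = 90 - 150 = -60

-60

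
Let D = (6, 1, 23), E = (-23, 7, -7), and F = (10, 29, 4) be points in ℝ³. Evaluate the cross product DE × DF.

(726, -671, -836)

DE = (-29, 6, -30)
DF = (4, 28, -19)
i: 6·(-19) - (-30)·28 = -114 - (-840) = 726
j: (-30)·4 - (-29)·(-19) = -120 - 551 = -671
k: (-29)·28 - 6·4 = -812 - 24 = -836
DE × DF = (726, -671, -836)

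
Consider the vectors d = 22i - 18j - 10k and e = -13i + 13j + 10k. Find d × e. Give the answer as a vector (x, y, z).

i: (-18)·10 - (-10)·13 = -180 - (-130) = -50
j: (-10)·(-13) - 22·10 = 130 - 220 = -90
k: 22·13 - (-18)·(-13) = 286 - 234 = 52
d × e = (-50, -90, 52)

(-50, -90, 52)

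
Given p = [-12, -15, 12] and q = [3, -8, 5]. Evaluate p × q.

i: (-15)·5 - 12·(-8) = -75 - (-96) = 21
j: 12·3 - (-12)·5 = 36 - (-60) = 96
k: (-12)·(-8) - (-15)·3 = 96 - (-45) = 141
p × q = (21, 96, 141)

(21, 96, 141)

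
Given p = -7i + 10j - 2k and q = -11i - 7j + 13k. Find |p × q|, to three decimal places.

226.949

i: 10·13 - (-2)·(-7) = 130 - 14 = 116
j: (-2)·(-11) - (-7)·13 = 22 - (-91) = 113
k: (-7)·(-7) - 10·(-11) = 49 - (-110) = 159
p × q = (116, 113, 159)
|p × q| = √(116² + 113² + 159²) = √51506 ≈ 226.9493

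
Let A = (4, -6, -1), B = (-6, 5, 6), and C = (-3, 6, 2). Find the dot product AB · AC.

223

AB = B − A = (-10, 11, 7)
AC = C − A = (-7, 12, 3)
AB · AC = (-10)·(-7) + 11·12 + 7·3 = 70 + 132 + 21 = 223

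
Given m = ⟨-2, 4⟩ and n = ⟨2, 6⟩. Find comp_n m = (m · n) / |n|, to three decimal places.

m · n = (-2)·2 + 4·6 = -4 + 24 = 20
|n| = √(4 + 36) = √40 ≈ 6.3246
comp_n m = 20 / √40 ≈ 3.162

3.162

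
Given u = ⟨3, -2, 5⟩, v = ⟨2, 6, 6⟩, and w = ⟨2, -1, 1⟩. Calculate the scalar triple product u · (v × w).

-54

v × w:
i: 6·1 - 6·(-1) = 6 - (-6) = 12
j: 6·2 - 2·1 = 12 - 2 = 10
k: 2·(-1) - 6·2 = -2 - 12 = -14
v × w = (12, 10, -14)
u · (v × w) = 3·12 + (-2)·10 + 5·(-14) = 36 - 20 - 70 = -54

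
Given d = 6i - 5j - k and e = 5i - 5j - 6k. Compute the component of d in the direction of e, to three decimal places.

6.578

d · e = 6·5 + (-5)·(-5) + (-1)·(-6) = 30 + 25 + 6 = 61
|e| = √(25 + 25 + 36) = √86 ≈ 9.2736
comp_e d = 61 / √86 ≈ 6.578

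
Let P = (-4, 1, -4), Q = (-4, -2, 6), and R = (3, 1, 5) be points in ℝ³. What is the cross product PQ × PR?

(-27, 70, 21)

PQ = (0, -3, 10)
PR = (7, 0, 9)
i: (-3)·9 - 10·0 = -27 - 0 = -27
j: 10·7 - 0·9 = 70 - 0 = 70
k: 0·0 - (-3)·7 = 0 - (-21) = 21
PQ × PR = (-27, 70, 21)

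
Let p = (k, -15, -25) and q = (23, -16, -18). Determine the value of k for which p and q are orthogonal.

-30

p · q = k·23 + (-15)·(-16) + (-25)·(-18) = 690 + 23k
Set equal to 0: 23k = -690, so k = -30.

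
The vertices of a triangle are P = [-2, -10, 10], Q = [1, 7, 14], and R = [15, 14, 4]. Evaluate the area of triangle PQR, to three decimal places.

153.043

PQ = (3, 17, 4),  PR = (17, 24, -6)
i: 17·(-6) - 4·24 = -102 - 96 = -198
j: 4·17 - 3·(-6) = 68 - (-18) = 86
k: 3·24 - 17·17 = 72 - 289 = -217
PQ × PR = (-198, 86, -217)
|PQ × PR| = √93689 ≈ 306.0866
area = ½ · 306.0866 ≈ 153.043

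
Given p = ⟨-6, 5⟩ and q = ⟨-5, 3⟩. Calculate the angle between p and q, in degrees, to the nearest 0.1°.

p · q = (-6)·(-5) + 5·3 = 30 + 15 = 45
|p|² = 36 + 25 = 61,  |p| = √61 ≈ 7.810250
|q|² = 25 + 9 = 34,  |q| = √34 ≈ 5.830952
cos θ = 45 / (7.810250 · 5.830952) ≈ 0.98812
θ = arccos(0.98812) ≈ 8.8°

8.8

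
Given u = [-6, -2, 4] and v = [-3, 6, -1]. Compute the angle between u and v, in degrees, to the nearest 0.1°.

87.7

u · v = (-6)·(-3) + (-2)·6 + 4·(-1) = 18 - 12 - 4 = 2
|u|² = 36 + 4 + 16 = 56,  |u| = √56 ≈ 7.483315
|v|² = 9 + 36 + 1 = 46,  |v| = √46 ≈ 6.782330
cos θ = 2 / (7.483315 · 6.782330) ≈ 0.03941
θ = arccos(0.03941) ≈ 87.7°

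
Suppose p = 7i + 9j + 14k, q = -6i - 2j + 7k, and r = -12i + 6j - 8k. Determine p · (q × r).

-2210

q × r:
i: (-2)·(-8) - 7·6 = 16 - 42 = -26
j: 7·(-12) - (-6)·(-8) = -84 - 48 = -132
k: (-6)·6 - (-2)·(-12) = -36 - 24 = -60
q × r = (-26, -132, -60)
p · (q × r) = 7·(-26) + 9·(-132) + 14·(-60) = -182 - 1188 - 840 = -2210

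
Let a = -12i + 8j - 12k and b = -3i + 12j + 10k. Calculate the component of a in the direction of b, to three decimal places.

a · b = (-12)·(-3) + 8·12 + (-12)·10 = 36 + 96 - 120 = 12
|b| = √(9 + 144 + 100) = √253 ≈ 15.9060
comp_b a = 12 / √253 ≈ 0.754

0.754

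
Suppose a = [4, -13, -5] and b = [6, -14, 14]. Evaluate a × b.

(-252, -86, 22)

i: (-13)·14 - (-5)·(-14) = -182 - 70 = -252
j: (-5)·6 - 4·14 = -30 - 56 = -86
k: 4·(-14) - (-13)·6 = -56 - (-78) = 22
a × b = (-252, -86, 22)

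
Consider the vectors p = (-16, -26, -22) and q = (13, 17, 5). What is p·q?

-760

p · q = (-16)·13 + (-26)·17 + (-22)·5 = -208 - 442 - 110 = -760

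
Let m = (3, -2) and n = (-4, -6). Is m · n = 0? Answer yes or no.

yes

m · n = 3·(-4) + (-2)·(-6) = -12 + 12 = 0
Zero, so the vectors are orthogonal.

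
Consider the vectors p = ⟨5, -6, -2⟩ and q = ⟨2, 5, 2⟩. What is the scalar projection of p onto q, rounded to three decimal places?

-4.178

p · q = 5·2 + (-6)·5 + (-2)·2 = 10 - 30 - 4 = -24
|q| = √(4 + 25 + 4) = √33 ≈ 5.7446
comp_q p = -24 / √33 ≈ -4.178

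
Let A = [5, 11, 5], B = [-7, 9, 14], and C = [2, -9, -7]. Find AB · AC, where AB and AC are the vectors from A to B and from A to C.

AB = B − A = (-12, -2, 9)
AC = C − A = (-3, -20, -12)
AB · AC = (-12)·(-3) + (-2)·(-20) + 9·(-12) = 36 + 40 - 108 = -32

-32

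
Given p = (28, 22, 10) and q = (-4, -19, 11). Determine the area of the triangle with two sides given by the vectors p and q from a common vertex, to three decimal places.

355.269

i: 22·11 - 10·(-19) = 242 - (-190) = 432
j: 10·(-4) - 28·11 = -40 - 308 = -348
k: 28·(-19) - 22·(-4) = -532 - (-88) = -444
p × q = (432, -348, -444)
|p × q| = √(432² + (-348)² + (-444)²) = √504864 ≈ 710.5378
area = ½ · 710.5378 ≈ 355.269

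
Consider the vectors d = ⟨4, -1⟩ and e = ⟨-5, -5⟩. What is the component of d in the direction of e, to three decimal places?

d · e = 4·(-5) + (-1)·(-5) = -20 + 5 = -15
|e| = √(25 + 25) = √50 ≈ 7.0711
comp_e d = -15 / √50 ≈ -2.121

-2.121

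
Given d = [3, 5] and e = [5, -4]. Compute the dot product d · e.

d · e = 3·5 + 5·(-4) = 15 - 20 = -5

-5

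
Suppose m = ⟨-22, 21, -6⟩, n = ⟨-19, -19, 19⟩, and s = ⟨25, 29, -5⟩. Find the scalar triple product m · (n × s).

18468

n × s:
i: (-19)·(-5) - 19·29 = 95 - 551 = -456
j: 19·25 - (-19)·(-5) = 475 - 95 = 380
k: (-19)·29 - (-19)·25 = -551 - (-475) = -76
n × s = (-456, 380, -76)
m · (n × s) = (-22)·(-456) + 21·380 + (-6)·(-76) = 10032 + 7980 + 456 = 18468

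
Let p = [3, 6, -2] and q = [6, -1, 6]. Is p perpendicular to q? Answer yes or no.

yes

p · q = 3·6 + 6·(-1) + (-2)·6 = 18 - 6 - 12 = 0
Zero, so the vectors are orthogonal.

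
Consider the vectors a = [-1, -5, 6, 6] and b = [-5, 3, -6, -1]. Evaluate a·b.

a · b = (-1)·(-5) + (-5)·3 + 6·(-6) + 6·(-1) = 5 - 15 - 36 - 6 = -52

-52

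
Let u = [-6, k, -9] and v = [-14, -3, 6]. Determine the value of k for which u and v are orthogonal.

10

u · v = (-6)·(-14) + k·(-3) + (-9)·6 = 30 - 3k
Set equal to 0: -3k = -30, so k = 10.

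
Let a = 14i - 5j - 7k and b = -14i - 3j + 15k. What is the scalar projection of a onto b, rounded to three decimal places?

-13.792

a · b = 14·(-14) + (-5)·(-3) + (-7)·15 = -196 + 15 - 105 = -286
|b| = √(196 + 9 + 225) = √430 ≈ 20.7364
comp_b a = -286 / √430 ≈ -13.792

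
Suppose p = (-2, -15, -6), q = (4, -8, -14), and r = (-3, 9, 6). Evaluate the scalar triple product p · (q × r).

q × r:
i: (-8)·6 - (-14)·9 = -48 - (-126) = 78
j: (-14)·(-3) - 4·6 = 42 - 24 = 18
k: 4·9 - (-8)·(-3) = 36 - 24 = 12
q × r = (78, 18, 12)
p · (q × r) = (-2)·78 + (-15)·18 + (-6)·12 = -156 - 270 - 72 = -498

-498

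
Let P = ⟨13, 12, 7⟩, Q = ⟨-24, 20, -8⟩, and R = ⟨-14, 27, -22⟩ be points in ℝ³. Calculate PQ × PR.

(-7, -668, -339)

PQ = (-37, 8, -15)
PR = (-27, 15, -29)
i: 8·(-29) - (-15)·15 = -232 - (-225) = -7
j: (-15)·(-27) - (-37)·(-29) = 405 - 1073 = -668
k: (-37)·15 - 8·(-27) = -555 - (-216) = -339
PQ × PR = (-7, -668, -339)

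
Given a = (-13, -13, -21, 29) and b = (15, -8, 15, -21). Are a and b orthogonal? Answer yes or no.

a · b = (-13)·15 + (-13)·(-8) + (-21)·15 + 29·(-21) = -195 + 104 - 315 - 609 = -1015
Nonzero, so the vectors are not orthogonal.

no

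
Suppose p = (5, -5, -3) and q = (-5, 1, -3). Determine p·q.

p · q = 5·(-5) + (-5)·1 + (-3)·(-3) = -25 - 5 + 9 = -21

-21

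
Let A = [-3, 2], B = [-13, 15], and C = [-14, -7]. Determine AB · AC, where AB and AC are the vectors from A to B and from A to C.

-7

AB = B − A = (-10, 13)
AC = C − A = (-11, -9)
AB · AC = (-10)·(-11) + 13·(-9) = 110 - 117 = -7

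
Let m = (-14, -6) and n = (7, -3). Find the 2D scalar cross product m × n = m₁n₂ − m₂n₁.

(-14)·(-3) - (-6)·7 = 42 - (-42) = 84

84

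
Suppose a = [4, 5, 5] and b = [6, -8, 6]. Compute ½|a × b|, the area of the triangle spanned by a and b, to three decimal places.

46.851

i: 5·6 - 5·(-8) = 30 - (-40) = 70
j: 5·6 - 4·6 = 30 - 24 = 6
k: 4·(-8) - 5·6 = -32 - 30 = -62
a × b = (70, 6, -62)
|a × b| = √(70² + 6² + (-62)²) = √8780 ≈ 93.7017
area = ½ · 93.7017 ≈ 46.851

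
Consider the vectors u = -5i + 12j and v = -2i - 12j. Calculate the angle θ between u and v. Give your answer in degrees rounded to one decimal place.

147.9

u · v = (-5)·(-2) + 12·(-12) = 10 - 144 = -134
|u|² = 25 + 144 = 169,  |u| = √169 ≈ 13.000000
|v|² = 4 + 144 = 148,  |v| = √148 ≈ 12.165525
cos θ = -134 / (13.000000 · 12.165525) ≈ -0.84729
θ = arccos(-0.84729) ≈ 147.9°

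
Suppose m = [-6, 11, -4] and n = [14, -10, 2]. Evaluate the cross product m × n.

(-18, -44, -94)

i: 11·2 - (-4)·(-10) = 22 - 40 = -18
j: (-4)·14 - (-6)·2 = -56 - (-12) = -44
k: (-6)·(-10) - 11·14 = 60 - 154 = -94
m × n = (-18, -44, -94)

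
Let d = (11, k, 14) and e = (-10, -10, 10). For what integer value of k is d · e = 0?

3

d · e = 11·(-10) + k·(-10) + 14·10 = 30 - 10k
Set equal to 0: -10k = -30, so k = 3.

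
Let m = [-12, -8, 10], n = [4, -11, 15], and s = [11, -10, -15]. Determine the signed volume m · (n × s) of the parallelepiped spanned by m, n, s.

-4770

n × s:
i: (-11)·(-15) - 15·(-10) = 165 - (-150) = 315
j: 15·11 - 4·(-15) = 165 - (-60) = 225
k: 4·(-10) - (-11)·11 = -40 - (-121) = 81
n × s = (315, 225, 81)
m · (n × s) = (-12)·315 + (-8)·225 + 10·81 = -3780 - 1800 + 810 = -4770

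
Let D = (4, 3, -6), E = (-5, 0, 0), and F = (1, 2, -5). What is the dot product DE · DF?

DE = E − D = (-9, -3, 6)
DF = F − D = (-3, -1, 1)
DE · DF = (-9)·(-3) + (-3)·(-1) + 6·1 = 27 + 3 + 6 = 36

36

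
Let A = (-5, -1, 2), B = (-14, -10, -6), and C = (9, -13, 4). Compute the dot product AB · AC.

AB = B − A = (-9, -9, -8)
AC = C − A = (14, -12, 2)
AB · AC = (-9)·14 + (-9)·(-12) + (-8)·2 = -126 + 108 - 16 = -34

-34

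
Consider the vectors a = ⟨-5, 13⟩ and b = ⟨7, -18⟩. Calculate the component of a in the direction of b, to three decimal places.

-13.928

a · b = (-5)·7 + 13·(-18) = -35 - 234 = -269
|b| = √(49 + 324) = √373 ≈ 19.3132
comp_b a = -269 / √373 ≈ -13.928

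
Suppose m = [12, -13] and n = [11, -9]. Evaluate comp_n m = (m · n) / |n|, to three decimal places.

m · n = 12·11 + (-13)·(-9) = 132 + 117 = 249
|n| = √(121 + 81) = √202 ≈ 14.2127
comp_n m = 249 / √202 ≈ 17.520

17.520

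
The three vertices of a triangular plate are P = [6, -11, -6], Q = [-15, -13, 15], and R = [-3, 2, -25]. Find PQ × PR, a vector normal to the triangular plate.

PQ = (-21, -2, 21)
PR = (-9, 13, -19)
i: (-2)·(-19) - 21·13 = 38 - 273 = -235
j: 21·(-9) - (-21)·(-19) = -189 - 399 = -588
k: (-21)·13 - (-2)·(-9) = -273 - 18 = -291
PQ × PR = (-235, -588, -291)

(-235, -588, -291)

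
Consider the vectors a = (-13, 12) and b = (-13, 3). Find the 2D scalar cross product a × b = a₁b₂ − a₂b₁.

(-13)·3 - 12·(-13) = -39 - (-156) = 117

117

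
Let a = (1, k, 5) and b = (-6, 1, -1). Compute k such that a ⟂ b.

11

a · b = 1·(-6) + k·1 + 5·(-1) = -11 + 1k
Set equal to 0: 1k = 11, so k = 11.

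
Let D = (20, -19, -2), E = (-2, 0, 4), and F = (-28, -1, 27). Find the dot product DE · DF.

1572

DE = E − D = (-22, 19, 6)
DF = F − D = (-48, 18, 29)
DE · DF = (-22)·(-48) + 19·18 + 6·29 = 1056 + 342 + 174 = 1572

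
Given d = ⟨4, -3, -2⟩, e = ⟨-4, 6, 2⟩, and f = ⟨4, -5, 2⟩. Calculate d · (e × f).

48

e × f:
i: 6·2 - 2·(-5) = 12 - (-10) = 22
j: 2·4 - (-4)·2 = 8 - (-8) = 16
k: (-4)·(-5) - 6·4 = 20 - 24 = -4
e × f = (22, 16, -4)
d · (e × f) = 4·22 + (-3)·16 + (-2)·(-4) = 88 - 48 + 8 = 48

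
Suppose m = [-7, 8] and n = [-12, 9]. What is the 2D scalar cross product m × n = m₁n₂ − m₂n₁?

33

(-7)·9 - 8·(-12) = -63 - (-96) = 33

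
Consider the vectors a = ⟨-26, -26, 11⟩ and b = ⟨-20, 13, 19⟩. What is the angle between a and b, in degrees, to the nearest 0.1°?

a · b = (-26)·(-20) + (-26)·13 + 11·19 = 520 - 338 + 209 = 391
|a|² = 676 + 676 + 121 = 1473,  |a| = √1473 ≈ 38.379682
|b|² = 400 + 169 + 361 = 930,  |b| = √930 ≈ 30.495901
cos θ = 391 / (38.379682 · 30.495901) ≈ 0.33407
θ = arccos(0.33407) ≈ 70.5°

70.5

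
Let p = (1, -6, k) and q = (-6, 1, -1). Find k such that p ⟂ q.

-12

p · q = 1·(-6) + (-6)·1 + k·(-1) = -12 - 1k
Set equal to 0: -1k = 12, so k = -12.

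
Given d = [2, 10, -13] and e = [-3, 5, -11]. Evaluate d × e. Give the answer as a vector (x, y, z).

i: 10·(-11) - (-13)·5 = -110 - (-65) = -45
j: (-13)·(-3) - 2·(-11) = 39 - (-22) = 61
k: 2·5 - 10·(-3) = 10 - (-30) = 40
d × e = (-45, 61, 40)

(-45, 61, 40)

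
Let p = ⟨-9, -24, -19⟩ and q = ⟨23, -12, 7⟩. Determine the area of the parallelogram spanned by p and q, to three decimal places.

855.741

i: (-24)·7 - (-19)·(-12) = -168 - 228 = -396
j: (-19)·23 - (-9)·7 = -437 - (-63) = -374
k: (-9)·(-12) - (-24)·23 = 108 - (-552) = 660
p × q = (-396, -374, 660)
|p × q| = √((-396)² + (-374)² + 660²) = √732292 ≈ 855.7406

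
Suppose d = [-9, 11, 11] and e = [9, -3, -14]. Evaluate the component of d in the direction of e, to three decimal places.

-15.847

d · e = (-9)·9 + 11·(-3) + 11·(-14) = -81 - 33 - 154 = -268
|e| = √(81 + 9 + 196) = √286 ≈ 16.9115
comp_e d = -268 / √286 ≈ -15.847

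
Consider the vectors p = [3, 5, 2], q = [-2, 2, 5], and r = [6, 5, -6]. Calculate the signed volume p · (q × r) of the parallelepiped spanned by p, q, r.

q × r:
i: 2·(-6) - 5·5 = -12 - 25 = -37
j: 5·6 - (-2)·(-6) = 30 - 12 = 18
k: (-2)·5 - 2·6 = -10 - 12 = -22
q × r = (-37, 18, -22)
p · (q × r) = 3·(-37) + 5·18 + 2·(-22) = -111 + 90 - 44 = -65

-65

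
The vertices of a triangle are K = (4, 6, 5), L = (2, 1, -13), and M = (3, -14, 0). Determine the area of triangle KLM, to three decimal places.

KL = (-2, -5, -18),  KM = (-1, -20, -5)
i: (-5)·(-5) - (-18)·(-20) = 25 - 360 = -335
j: (-18)·(-1) - (-2)·(-5) = 18 - 10 = 8
k: (-2)·(-20) - (-5)·(-1) = 40 - 5 = 35
KL × KM = (-335, 8, 35)
|KL × KM| = √113514 ≈ 336.9184
area = ½ · 336.9184 ≈ 168.459

168.459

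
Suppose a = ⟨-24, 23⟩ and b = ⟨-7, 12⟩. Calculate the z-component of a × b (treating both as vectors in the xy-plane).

(-24)·12 - 23·(-7) = -288 - (-161) = -127

-127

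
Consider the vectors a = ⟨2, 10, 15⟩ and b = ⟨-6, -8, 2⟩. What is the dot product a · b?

a · b = 2·(-6) + 10·(-8) + 15·2 = -12 - 80 + 30 = -62

-62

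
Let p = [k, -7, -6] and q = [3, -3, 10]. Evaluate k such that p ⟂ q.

13

p · q = k·3 + (-7)·(-3) + (-6)·10 = -39 + 3k
Set equal to 0: 3k = 39, so k = 13.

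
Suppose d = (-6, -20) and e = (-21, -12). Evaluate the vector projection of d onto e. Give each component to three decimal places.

d · e = (-6)·(-21) + (-20)·(-12) = 126 + 240 = 366
|e|² = 441 + 144 = 585
proj_e d = (366/585) · (-21, -12) ≈ (-13.138, -7.508)

(-13.138, -7.508)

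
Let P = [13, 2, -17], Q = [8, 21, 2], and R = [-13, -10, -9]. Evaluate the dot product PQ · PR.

PQ = Q − P = (-5, 19, 19)
PR = R − P = (-26, -12, 8)
PQ · PR = (-5)·(-26) + 19·(-12) + 19·8 = 130 - 228 + 152 = 54

54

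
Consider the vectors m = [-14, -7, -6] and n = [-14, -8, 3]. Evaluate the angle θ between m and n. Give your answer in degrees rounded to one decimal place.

m · n = (-14)·(-14) + (-7)·(-8) + (-6)·3 = 196 + 56 - 18 = 234
|m|² = 196 + 49 + 36 = 281,  |m| = √281 ≈ 16.763055
|n|² = 196 + 64 + 9 = 269,  |n| = √269 ≈ 16.401219
cos θ = 234 / (16.763055 · 16.401219) ≈ 0.85111
θ = arccos(0.85111) ≈ 31.7°

31.7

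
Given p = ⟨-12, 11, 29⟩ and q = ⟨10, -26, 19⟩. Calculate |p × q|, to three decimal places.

i: 11·19 - 29·(-26) = 209 - (-754) = 963
j: 29·10 - (-12)·19 = 290 - (-228) = 518
k: (-12)·(-26) - 11·10 = 312 - 110 = 202
p × q = (963, 518, 202)
|p × q| = √(963² + 518² + 202²) = √1236497 ≈ 1111.9789

1111.979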